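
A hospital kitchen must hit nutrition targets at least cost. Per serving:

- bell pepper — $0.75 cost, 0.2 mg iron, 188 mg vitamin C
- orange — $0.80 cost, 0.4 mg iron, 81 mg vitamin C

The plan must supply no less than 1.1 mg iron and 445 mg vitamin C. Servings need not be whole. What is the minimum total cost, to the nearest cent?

$2.73

For a min-cost LP with two ≥-constraints, a basic feasible solution has at most two positive variables.
bell pepper only: max(1.1/0.2, 445/188) = 5.5 servings → $4.12.
orange only: max(1.1/0.4, 445/81) = 5.494 servings → $4.40.
bell pepper + orange with both tight: 1.507 servings and 1.997 servings → $2.73.
The minimum over all feasible corners is $2.73.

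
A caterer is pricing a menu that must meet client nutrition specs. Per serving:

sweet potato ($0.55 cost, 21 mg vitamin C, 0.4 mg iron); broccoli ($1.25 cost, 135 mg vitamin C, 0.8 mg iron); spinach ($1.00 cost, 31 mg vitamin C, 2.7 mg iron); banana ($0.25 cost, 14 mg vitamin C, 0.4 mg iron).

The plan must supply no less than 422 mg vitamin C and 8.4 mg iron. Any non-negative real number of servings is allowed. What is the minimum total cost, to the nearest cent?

This is a tiny linear program; its minimum lies at a vertex of the feasible set. List the vertices and price them.
sweet potato only: max(422/21, 8.4/0.4) = 21 servings → $11.55.
broccoli only: max(422/135, 8.4/0.8) = 10.5 servings → $13.12.
spinach only: max(422/31, 8.4/2.7) = 13.61 servings → $13.61.
banana only: max(422/14, 8.4/0.4) = 30.14 servings → $7.54.
sweet potato + broccoli with both targets exact would need a negative amount; discard.
sweet potato + spinach with both tight: 19.84 servings and 0.1716 servings → $11.08.
sweet potato + banana with both tight: 18.29 servings and 2.714 servings → $10.74.
broccoli + spinach with both tight: 2.588 servings and 2.344 servings → $5.58.
broccoli + banana with both tight: 1.196 servings and 18.61 servings → $6.15.
spinach + banana with both targets exact would need a negative amount; discard.
The minimum over all feasible corners is $5.58.

$5.58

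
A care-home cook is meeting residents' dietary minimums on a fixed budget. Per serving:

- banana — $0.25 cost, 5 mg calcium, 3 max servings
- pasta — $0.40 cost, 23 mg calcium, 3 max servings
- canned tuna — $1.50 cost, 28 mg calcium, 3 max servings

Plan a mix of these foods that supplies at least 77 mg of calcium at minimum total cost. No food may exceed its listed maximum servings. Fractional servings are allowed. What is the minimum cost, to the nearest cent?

$1.60

Cost per mg of calcium: pasta $0.0174, banana $0.0500, canned tuna $0.0536.
Take 3 servings of pasta: +69.0 mg calcium for $1.20 (total $1.20, still need 8.0 mg).
Take 1.6 servings of banana: +8.0 mg calcium for $0.40 (total $1.60, still need 0.0 mg).
Greedy by cheapest-per-mg is optimal for a single linear constraint, so the minimum cost is $1.60.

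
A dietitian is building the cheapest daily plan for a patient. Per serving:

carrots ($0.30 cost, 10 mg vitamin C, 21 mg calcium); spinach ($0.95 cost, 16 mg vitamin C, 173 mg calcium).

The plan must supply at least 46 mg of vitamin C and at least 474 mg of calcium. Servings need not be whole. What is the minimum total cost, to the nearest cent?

$2.65

This is a tiny linear program; its minimum lies at a vertex of the feasible set. List the vertices and price them.
carrots only: max(46/10, 474/21) = 22.57 servings → $6.77.
spinach only: max(46/16, 474/173) = 2.875 servings → $2.73.
carrots + spinach with both tight: 0.2683 servings and 2.707 servings → $2.65.
The minimum over all feasible corners is $2.65.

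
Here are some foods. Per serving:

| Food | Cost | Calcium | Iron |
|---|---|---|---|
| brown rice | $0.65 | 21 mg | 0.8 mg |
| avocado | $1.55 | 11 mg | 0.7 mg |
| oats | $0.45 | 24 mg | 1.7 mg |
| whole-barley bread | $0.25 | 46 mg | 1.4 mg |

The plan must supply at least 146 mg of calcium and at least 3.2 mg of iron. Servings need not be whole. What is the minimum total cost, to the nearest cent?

At the optimum either one food covers both requirements or two foods hit both targets exactly; no other combination can be cheaper.
brown rice only: max(146/21, 3.2/0.8) = 6.952 servings → $4.52.
avocado only: max(146/11, 3.2/0.7) = 13.27 servings → $20.57.
oats only: max(146/24, 3.2/1.7) = 6.083 servings → $2.74.
whole-barley bread only: max(146/46, 3.2/1.4) = 3.174 servings → $0.79.
brown rice + avocado: intersection lies outside the first quadrant.
brown rice + oats: intersection lies outside the first quadrant.
brown rice + whole-barley bread: the both-tight solution has a negative serving — not a feasible corner.
avocado + oats with both targets exact would need a negative amount; discard.
avocado + whole-barley bread: intersection lies outside the first quadrant.
oats + whole-barley bread: the both-tight solution has a negative serving — not a feasible corner.
Cheapest feasible corner: $0.79.

$0.79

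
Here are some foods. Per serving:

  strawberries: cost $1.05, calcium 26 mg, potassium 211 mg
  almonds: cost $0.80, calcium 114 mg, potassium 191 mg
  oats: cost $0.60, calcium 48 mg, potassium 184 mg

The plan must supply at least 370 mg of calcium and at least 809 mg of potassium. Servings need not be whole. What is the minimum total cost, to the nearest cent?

strawberries only: max(370/26, 809/211) = 14.23 servings → $14.94.
almonds only: max(370/114, 809/191) = 4.236 servings → $3.39.
oats only: max(370/48, 809/184) = 7.708 servings → $4.62.
strawberries + almonds with both tight: 1.129 servings and 2.988 servings → $3.58.
strawberries + oats: intersection lies outside the first quadrant.
almonds + oats with both tight: 2.477 servings and 1.826 servings → $3.08.
Cheapest feasible corner: $3.08.

$3.08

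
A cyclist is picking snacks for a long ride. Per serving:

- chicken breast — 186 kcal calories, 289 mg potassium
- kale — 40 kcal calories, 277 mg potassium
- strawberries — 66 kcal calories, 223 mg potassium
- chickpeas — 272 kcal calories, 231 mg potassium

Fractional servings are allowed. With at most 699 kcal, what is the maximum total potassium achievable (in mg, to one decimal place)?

Potassium per kcal: kale 6.925, strawberries 3.379, chicken breast 1.554, chickpeas 0.8493.
With no serving limits, spend the whole calories allowance on kale: 699 kcal / 40 kcal × 277 mg = 4840.6 mg.

4840.6 mg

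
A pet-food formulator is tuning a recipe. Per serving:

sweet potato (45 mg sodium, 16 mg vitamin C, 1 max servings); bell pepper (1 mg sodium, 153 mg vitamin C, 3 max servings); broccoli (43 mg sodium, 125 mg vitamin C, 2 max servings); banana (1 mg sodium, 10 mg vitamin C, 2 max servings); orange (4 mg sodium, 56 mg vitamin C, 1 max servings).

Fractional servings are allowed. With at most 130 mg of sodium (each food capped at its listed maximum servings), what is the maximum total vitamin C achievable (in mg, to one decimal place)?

Vitamin C per mg sodium: bell pepper 153, orange 14, banana 10, broccoli 2.907, sweet potato 0.3556.
Take 3 servings of bell pepper: uses 3 mg sodium, +459.0 mg vitamin C (running total 459.0 mg).
Take 1 serving of orange: uses 4 mg sodium, +56.0 mg vitamin C (running total 515.0 mg).
Take 2 servings of banana: uses 2 mg sodium, +20.0 mg vitamin C (running total 535.0 mg).
Take 2 servings of broccoli: uses 86 mg sodium, +250.0 mg vitamin C (running total 785.0 mg).
Take 0.7778 servings of sweet potato: uses 35 mg sodium, +12.4 mg vitamin C (running total 797.4 mg).
Filling greedily by vitamin C-per-mg sodium is optimal for one linear limit, giving 797.4 mg.

797.4 mg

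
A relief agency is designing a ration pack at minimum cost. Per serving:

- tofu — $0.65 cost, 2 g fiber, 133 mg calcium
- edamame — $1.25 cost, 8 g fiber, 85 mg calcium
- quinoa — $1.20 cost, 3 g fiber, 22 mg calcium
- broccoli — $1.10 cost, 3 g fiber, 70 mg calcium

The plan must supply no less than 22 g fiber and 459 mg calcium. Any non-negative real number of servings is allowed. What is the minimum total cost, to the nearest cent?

tofu only: max(22/2, 459/133) = 11 servings → $7.15.
edamame only: max(22/8, 459/85) = 5.4 servings → $6.75.
quinoa only: max(22/3, 459/22) = 20.86 servings → $25.04.
broccoli only: max(22/3, 459/70) = 7.333 servings → $8.07.
tofu + edamame with both tight: 2.016 servings and 2.246 servings → $4.12.
tofu + quinoa with both tight: 2.515 servings and 5.656 servings → $8.42.
tofu + broccoli: the both-tight solution has a negative serving — not a feasible corner.
edamame + quinoa with both targets exact would need a negative amount; discard.
edamame + broccoli with both tight: 0.5344 servings and 5.908 servings → $7.17.
quinoa + broccoli with both tight: 1.132 servings and 6.201 servings → $8.18.
Cheapest feasible corner: $4.12.

$4.12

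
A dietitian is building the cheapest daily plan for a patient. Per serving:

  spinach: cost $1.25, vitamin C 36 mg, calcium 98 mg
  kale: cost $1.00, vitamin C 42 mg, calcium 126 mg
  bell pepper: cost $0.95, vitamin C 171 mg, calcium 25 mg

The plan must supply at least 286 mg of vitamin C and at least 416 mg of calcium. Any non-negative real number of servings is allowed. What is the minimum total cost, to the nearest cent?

A basic optimal solution has at most two foods positive. Try each food alone and each pair with both targets met exactly.
spinach only: max(286/36, 416/98) = 7.944 servings → $9.93.
kale only: max(286/42, 416/126) = 6.81 servings → $6.81.
bell pepper only: max(286/171, 416/25) = 16.64 servings → $15.81.
spinach + kale: the both-tight solution has a negative serving — not a feasible corner.
spinach + bell pepper with both tight: 4.035 servings and 0.8231 servings → $5.83.
kale + bell pepper with both tight: 3.122 servings and 0.9057 servings → $3.98.
So the least-cost plan costs $3.98.

$3.98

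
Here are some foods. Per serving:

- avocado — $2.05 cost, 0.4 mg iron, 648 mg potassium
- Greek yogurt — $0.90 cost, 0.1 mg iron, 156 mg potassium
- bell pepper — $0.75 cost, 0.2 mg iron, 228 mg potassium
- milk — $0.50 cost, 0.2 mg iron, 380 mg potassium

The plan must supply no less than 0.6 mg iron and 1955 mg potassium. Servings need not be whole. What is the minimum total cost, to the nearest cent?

$2.57

Two binding constraints pin down two serving amounts, so the optimal mix uses at most two foods. The candidates are each food alone (scaled to the tighter of iron/potassium) and each pair with both constraints tight.
avocado only: max(0.6/0.4, 1955/648) = 3.017 servings → $6.18.
Greek yogurt only: max(0.6/0.1, 1955/156) = 12.53 servings → $11.28.
bell pepper only: max(0.6/0.2, 1955/228) = 8.575 servings → $6.43.
milk only: max(0.6/0.2, 1955/380) = 5.145 servings → $2.57.
avocado + Greek yogurt: the both-tight solution has a negative serving — not a feasible corner.
avocado + bell pepper: the both-tight solution has a negative serving — not a feasible corner.
avocado + milk: intersection lies outside the first quadrant.
Greek yogurt + bell pepper: intersection lies outside the first quadrant.
Greek yogurt + milk: the both-tight solution has a negative serving — not a feasible corner.
bell pepper + milk: the both-tight solution has a negative serving — not a feasible corner.
The minimum over all feasible corners is $2.57.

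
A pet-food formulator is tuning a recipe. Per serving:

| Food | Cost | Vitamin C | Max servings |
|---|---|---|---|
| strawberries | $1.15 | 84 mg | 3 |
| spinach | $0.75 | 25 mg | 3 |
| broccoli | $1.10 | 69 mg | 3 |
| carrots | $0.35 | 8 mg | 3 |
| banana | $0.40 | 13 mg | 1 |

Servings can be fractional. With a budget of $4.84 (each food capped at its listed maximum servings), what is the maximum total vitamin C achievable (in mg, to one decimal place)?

Vitamin C per dollar: strawberries 73.04, broccoli 62.73, spinach 33.33, banana 32.5, carrots 22.86.
Take 3 servings of strawberries: spends $3.45, +252.0 mg vitamin C (running total 252.0 mg).
Take 1.264 servings of broccoli: spends $1.39, +87.2 mg vitamin C (running total 339.2 mg).
Greedy by best ratio exhausts the cost allowance optimally: 339.2 mg.

339.2 mg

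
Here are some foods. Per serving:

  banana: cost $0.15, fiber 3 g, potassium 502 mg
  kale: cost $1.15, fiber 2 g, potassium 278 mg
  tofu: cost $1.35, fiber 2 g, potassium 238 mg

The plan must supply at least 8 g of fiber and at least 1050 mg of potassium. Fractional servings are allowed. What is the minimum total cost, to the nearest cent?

$0.40

This is a tiny linear program; its minimum lies at a vertex of the feasible set. List the vertices and price them.
banana only: max(8/3, 1050/502) = 2.667 servings → $0.40.
kale only: max(8/2, 1050/278) = 4 servings → $4.60.
tofu only: max(8/2, 1050/238) = 4.412 servings → $5.96.
banana + kale: the both-tight solution has a negative serving — not a feasible corner.
banana + tofu with both tight: 0.6759 servings and 2.986 servings → $4.13.
kale + tofu with both tight: 2.45 servings and 1.55 servings → $4.91.
The minimum over all feasible corners is $0.40.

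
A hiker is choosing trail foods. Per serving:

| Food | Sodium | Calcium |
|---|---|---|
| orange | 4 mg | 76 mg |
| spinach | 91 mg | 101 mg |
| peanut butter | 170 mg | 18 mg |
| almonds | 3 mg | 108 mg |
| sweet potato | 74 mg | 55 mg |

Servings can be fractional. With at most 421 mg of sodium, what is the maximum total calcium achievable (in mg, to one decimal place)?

Calcium per mg sodium: almonds 36, orange 19, spinach 1.11, sweet potato 0.7432, peanut butter 0.1059.
With no serving limits, spend the whole sodium allowance on almonds: 421 mg / 3 mg × 108 mg = 15156.0 mg.

15156.0 mg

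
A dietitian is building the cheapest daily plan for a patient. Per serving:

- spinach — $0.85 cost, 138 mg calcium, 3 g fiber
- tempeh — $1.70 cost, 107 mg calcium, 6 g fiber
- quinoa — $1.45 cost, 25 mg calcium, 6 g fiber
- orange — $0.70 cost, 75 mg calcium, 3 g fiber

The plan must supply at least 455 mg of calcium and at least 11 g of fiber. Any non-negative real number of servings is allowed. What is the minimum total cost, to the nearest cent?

$3.00

Check every corner: each single food scaled to meet both minima, and each pair solved so both constraints bind.
spinach only: max(455/138, 11/3) = 3.667 servings → $3.12.
tempeh only: max(455/107, 11/6) = 4.252 servings → $7.23.
quinoa only: max(455/25, 11/6) = 18.2 servings → $26.39.
orange only: max(455/75, 11/3) = 6.067 servings → $4.25.
spinach + tempeh with both tight: 3.063 servings and 0.3018 servings → $3.12.
spinach + quinoa with both tight: 3.26 servings and 0.2032 servings → $3.07.
spinach + orange with both tight: 2.857 servings and 0.8095 servings → $3.00.
tempeh + quinoa with both targets exact would need a negative amount; discard.
tempeh + orange: the both-tight solution has a negative serving — not a feasible corner.
quinoa + orange: the both-tight solution has a negative serving — not a feasible corner.
Cheapest feasible corner: $3.00.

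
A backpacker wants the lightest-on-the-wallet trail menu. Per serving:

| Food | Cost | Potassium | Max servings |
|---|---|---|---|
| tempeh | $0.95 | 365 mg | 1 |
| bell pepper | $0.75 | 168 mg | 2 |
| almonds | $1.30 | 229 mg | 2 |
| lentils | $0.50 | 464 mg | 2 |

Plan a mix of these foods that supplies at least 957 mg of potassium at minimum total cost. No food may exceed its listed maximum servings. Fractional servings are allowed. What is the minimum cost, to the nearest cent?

$1.08

Cost per mg of potassium: lentils $0.0011, tempeh $0.0026, bell pepper $0.0045, almonds $0.0057.
Take 2 servings of lentils: +928.0 mg potassium for $1.00 (total $1.00, still need 29.0 mg).
Take 0.07945 servings of tempeh: +29.0 mg potassium for $0.08 (total $1.08, still need 0.0 mg).
Greedy by cheapest-per-mg is optimal for a single linear constraint, so the minimum cost is $1.08.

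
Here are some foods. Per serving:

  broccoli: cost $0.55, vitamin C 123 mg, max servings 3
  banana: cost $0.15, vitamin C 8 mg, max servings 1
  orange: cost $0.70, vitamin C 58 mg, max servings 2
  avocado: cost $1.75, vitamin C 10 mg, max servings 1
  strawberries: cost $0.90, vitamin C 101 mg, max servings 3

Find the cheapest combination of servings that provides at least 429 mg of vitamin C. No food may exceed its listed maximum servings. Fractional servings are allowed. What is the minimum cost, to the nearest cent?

$2.18

Cost per mg of vitamin C: broccoli $0.0045, strawberries $0.0089, orange $0.0121, banana $0.0187, avocado $0.1750.
Take 3 servings of broccoli: +369.0 mg vitamin C for $1.65 (total $1.65, still need 60.0 mg).
Take 0.5941 servings of strawberries: +60.0 mg vitamin C for $0.53 (total $2.18, still need 0.0 mg).
Greedy by cheapest-per-mg is optimal for a single linear constraint, so the minimum cost is $2.18.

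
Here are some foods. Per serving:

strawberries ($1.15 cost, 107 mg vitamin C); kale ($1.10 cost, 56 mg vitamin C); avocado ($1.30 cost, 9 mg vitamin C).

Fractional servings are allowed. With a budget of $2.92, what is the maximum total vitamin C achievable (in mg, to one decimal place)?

Vitamin C per dollar: strawberries 93.04, kale 50.91, avocado 6.923.
With no serving limits, spend the whole cost allowance on strawberries: $2.92 / $1.15 × 107 mg = 271.7 mg.

271.7 mg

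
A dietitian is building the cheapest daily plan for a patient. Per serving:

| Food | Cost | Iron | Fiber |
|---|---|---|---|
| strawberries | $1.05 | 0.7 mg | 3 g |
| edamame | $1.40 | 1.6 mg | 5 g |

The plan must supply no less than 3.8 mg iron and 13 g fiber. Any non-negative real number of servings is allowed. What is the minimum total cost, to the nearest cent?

$3.64

strawberries only: max(3.8/0.7, 13/3) = 5.429 servings → $5.70.
edamame only: max(3.8/1.6, 13/5) = 2.6 servings → $3.64.
strawberries + edamame with both tight: 1.385 servings and 1.769 servings → $3.93.
The minimum over all feasible corners is $3.64.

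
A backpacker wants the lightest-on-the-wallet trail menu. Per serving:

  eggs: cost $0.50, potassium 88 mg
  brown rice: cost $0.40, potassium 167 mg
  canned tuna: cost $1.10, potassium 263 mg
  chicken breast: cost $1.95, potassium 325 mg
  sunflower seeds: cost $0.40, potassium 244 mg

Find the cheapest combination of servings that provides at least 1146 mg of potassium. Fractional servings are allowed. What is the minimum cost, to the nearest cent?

Cost per mg of potassium: sunflower seeds $0.0016, brown rice $0.0024, canned tuna $0.0042, eggs $0.0057, chicken breast $0.0060.
With no serving limits, use only sunflower seeds: 1146 mg / 244 mg = 4.697 servings × $0.40 = $1.88.

$1.88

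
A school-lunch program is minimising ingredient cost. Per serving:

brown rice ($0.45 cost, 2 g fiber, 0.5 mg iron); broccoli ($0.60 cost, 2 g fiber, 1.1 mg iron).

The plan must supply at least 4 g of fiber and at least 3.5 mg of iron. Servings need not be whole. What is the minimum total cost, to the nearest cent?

$1.91

For a min-cost LP with two ≥-constraints, a basic feasible solution has at most two positive variables.
brown rice only: max(4/2, 3.5/0.5) = 7 servings → $3.15.
broccoli only: max(4/2, 3.5/1.1) = 3.182 servings → $1.91.
brown rice + broccoli: intersection lies outside the first quadrant.
Cheapest feasible corner: $1.91.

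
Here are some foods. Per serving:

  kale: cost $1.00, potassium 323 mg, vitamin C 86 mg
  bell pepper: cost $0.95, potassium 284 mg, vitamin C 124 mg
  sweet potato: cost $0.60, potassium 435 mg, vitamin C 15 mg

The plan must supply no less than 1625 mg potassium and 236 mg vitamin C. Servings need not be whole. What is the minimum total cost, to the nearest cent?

kale only: max(1625/323, 236/86) = 5.031 servings → $5.03.
bell pepper only: max(1625/284, 236/124) = 5.722 servings → $5.44.
sweet potato only: max(1625/435, 236/15) = 15.73 servings → $9.44.
kale + bell pepper: intersection lies outside the first quadrant.
kale + sweet potato with both tight: 2.404 servings and 1.951 servings → $3.57.
bell pepper + sweet potato with both tight: 1.576 servings and 2.707 servings → $3.12.
Cheapest feasible corner: $3.12.

$3.12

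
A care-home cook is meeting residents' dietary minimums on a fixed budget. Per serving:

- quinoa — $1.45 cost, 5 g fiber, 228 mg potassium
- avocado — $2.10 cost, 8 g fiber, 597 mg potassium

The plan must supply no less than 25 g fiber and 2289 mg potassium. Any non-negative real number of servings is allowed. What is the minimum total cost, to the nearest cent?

With two linear requirements the optimum uses one or two foods; enumerate the corners.
quinoa only: max(25/5, 2289/228) = 10.04 servings → $14.56.
avocado only: max(25/8, 2289/597) = 3.834 servings → $8.05.
quinoa + avocado: the both-tight solution has a negative serving — not a feasible corner.
The minimum over all feasible corners is $8.05.

$8.05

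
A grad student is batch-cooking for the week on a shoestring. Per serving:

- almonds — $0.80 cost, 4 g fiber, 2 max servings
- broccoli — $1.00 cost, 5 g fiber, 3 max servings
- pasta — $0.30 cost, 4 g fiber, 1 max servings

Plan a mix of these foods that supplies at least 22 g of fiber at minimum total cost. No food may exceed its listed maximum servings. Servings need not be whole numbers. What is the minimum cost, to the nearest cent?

$3.90

Cost per g of fiber: pasta $0.0750, almonds $0.2000, broccoli $0.2000.
Take 1 serving of pasta: +4.0 g fiber for $0.30 (total $0.30, still need 18.0 g).
Take 2 servings of almonds: +8.0 g fiber for $1.60 (total $1.90, still need 10.0 g).
Take 2 servings of broccoli: +10.0 g fiber for $2.00 (total $3.90, still need 0.0 g).
Greedy by cheapest-per-g is optimal for a single linear constraint, so the minimum cost is $3.90.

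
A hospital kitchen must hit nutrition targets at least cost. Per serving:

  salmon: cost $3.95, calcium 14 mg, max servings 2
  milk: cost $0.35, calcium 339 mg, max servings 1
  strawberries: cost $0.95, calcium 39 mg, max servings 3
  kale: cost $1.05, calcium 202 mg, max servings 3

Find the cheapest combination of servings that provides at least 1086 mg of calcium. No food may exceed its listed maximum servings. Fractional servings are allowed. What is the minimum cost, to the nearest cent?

$13.12

Cost per mg of calcium: milk $0.0010, kale $0.0052, strawberries $0.0244, salmon $0.2821.
Take 1 serving of milk: +339.0 mg calcium for $0.35 (total $0.35, still need 747.0 mg).
Take 3 servings of kale: +606.0 mg calcium for $3.15 (total $3.50, still need 141.0 mg).
Take 3 servings of strawberries: +117.0 mg calcium for $2.85 (total $6.35, still need 24.0 mg).
Take 1.714 servings of salmon: +24.0 mg calcium for $6.77 (total $13.12, still need 0.0 mg).
Filling from the cheapest source first is optimal under one linear minimum: $13.12.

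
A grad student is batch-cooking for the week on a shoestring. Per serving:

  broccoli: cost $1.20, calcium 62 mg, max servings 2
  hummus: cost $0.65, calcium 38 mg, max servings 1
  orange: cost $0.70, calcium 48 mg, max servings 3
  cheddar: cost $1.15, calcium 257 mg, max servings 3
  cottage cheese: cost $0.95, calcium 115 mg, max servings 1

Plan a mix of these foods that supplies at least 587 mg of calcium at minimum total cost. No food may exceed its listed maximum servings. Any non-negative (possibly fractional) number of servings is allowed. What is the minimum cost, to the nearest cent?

Cost per mg of calcium: cheddar $0.0045, cottage cheese $0.0083, orange $0.0146, hummus $0.0171, broccoli $0.0194.
Take 2.284 servings of cheddar: +587.0 mg calcium for $2.63 (total $2.63, still need 0.0 mg).
Greedy by cheapest-per-mg is optimal for a single linear constraint, so the minimum cost is $2.63.

$2.63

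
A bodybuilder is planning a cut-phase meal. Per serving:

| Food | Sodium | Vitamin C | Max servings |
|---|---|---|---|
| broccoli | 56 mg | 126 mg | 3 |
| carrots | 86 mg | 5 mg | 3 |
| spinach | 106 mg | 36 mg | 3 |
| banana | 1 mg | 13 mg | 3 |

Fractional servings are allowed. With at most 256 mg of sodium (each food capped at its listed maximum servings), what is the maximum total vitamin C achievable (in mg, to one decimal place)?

Vitamin C per mg sodium: banana 13, broccoli 2.25, spinach 0.3396, carrots 0.05814.
Take 3 servings of banana: uses 3 mg sodium, +39.0 mg vitamin C (running total 39.0 mg).
Take 3 servings of broccoli: uses 168 mg sodium, +378.0 mg vitamin C (running total 417.0 mg).
Take 0.8019 servings of spinach: uses 85 mg sodium, +28.9 mg vitamin C (running total 445.9 mg).
Greedy by best ratio exhausts the sodium allowance optimally: 445.9 mg.

445.9 mg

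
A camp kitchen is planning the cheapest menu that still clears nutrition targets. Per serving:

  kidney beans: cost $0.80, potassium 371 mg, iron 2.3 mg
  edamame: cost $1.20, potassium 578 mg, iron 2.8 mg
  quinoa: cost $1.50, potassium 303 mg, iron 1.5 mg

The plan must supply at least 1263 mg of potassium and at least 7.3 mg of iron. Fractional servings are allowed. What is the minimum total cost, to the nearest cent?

$2.69

This is a tiny linear program; its minimum lies at a vertex of the feasible set. List the vertices and price them.
kidney beans only: max(1263/371, 7.3/2.3) = 3.404 servings → $2.72.
edamame only: max(1263/578, 7.3/2.8) = 2.607 servings → $3.13.
quinoa only: max(1263/303, 7.3/1.5) = 4.867 servings → $7.30.
kidney beans + edamame with both tight: 2.35 servings and 0.6765 servings → $2.69.
kidney beans + quinoa with both tight: 2.261 servings and 1.4 servings → $3.91.
edamame + quinoa: the both-tight solution has a negative serving — not a feasible corner.
Cheapest feasible corner: $2.69.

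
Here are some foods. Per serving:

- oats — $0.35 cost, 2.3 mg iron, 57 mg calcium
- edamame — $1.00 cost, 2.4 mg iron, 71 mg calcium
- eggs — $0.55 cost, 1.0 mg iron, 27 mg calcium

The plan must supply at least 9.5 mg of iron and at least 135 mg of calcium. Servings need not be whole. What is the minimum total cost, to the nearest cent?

$1.45

With two linear requirements the optimum uses one or two foods; enumerate the corners.
oats only: max(9.5/2.3, 135/57) = 4.13 servings → $1.45.
edamame only: max(9.5/2.4, 135/71) = 3.958 servings → $3.96.
eggs only: max(9.5/1.0, 135/27) = 9.5 servings → $5.22.
oats + edamame: the both-tight solution has a negative serving — not a feasible corner.
oats + eggs: intersection lies outside the first quadrant.
edamame + eggs: the both-tight solution has a negative serving — not a feasible corner.
So the least-cost plan costs $1.45.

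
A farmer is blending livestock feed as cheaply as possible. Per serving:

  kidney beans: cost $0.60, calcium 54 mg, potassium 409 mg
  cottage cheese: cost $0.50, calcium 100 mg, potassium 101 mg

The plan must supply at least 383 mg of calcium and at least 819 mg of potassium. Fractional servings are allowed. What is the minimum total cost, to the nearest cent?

$2.32

Minimising a linear cost over {calcium ≥ 383, potassium ≥ 819, servings ≥ 0} — the optimum is at a vertex, using one or two foods.
kidney beans only: max(383/54, 819/409) = 7.093 servings → $4.26.
cottage cheese only: max(383/100, 819/101) = 8.109 servings → $4.05.
kidney beans + cottage cheese with both tight: 1.219 servings and 3.172 servings → $2.32.
Cheapest feasible corner: $2.32.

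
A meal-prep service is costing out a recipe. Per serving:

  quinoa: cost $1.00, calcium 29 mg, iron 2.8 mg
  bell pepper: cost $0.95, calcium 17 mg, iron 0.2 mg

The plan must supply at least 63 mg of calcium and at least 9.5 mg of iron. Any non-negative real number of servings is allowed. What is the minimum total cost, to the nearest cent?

An LP optimum is at a vertex; with two nutrient constraints at most two foods are used. Check each candidate.
quinoa only: max(63/29, 9.5/2.8) = 3.393 servings → $3.39.
bell pepper only: max(63/17, 9.5/0.2) = 47.5 servings → $45.12.
quinoa + bell pepper with both targets exact would need a negative amount; discard.
The minimum over all feasible corners is $3.39.

$3.39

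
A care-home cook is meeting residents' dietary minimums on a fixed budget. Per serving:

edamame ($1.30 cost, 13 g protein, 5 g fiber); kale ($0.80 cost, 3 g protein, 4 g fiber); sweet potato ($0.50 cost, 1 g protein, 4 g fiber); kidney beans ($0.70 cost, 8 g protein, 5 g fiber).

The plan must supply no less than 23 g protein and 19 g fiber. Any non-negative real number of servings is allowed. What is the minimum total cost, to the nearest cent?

$2.58

Minimising a linear cost over {protein ≥ 23, fiber ≥ 19, servings ≥ 0} — the optimum is at a vertex, using one or two foods.
edamame only: max(23/13, 19/5) = 3.8 servings → $4.94.
kale only: max(23/3, 19/4) = 7.667 servings → $6.13.
sweet potato only: max(23/1, 19/4) = 23 servings → $11.50.
kidney beans only: max(23/8, 19/5) = 3.8 servings → $2.66.
edamame + kale with both tight: 0.9459 servings and 3.568 servings → $4.08.
edamame + sweet potato with both tight: 1.553 servings and 2.809 servings → $3.42.
edamame + kidney beans with both targets exact would need a negative amount; discard.
kale + sweet potato with both targets exact would need a negative amount; discard.
kale + kidney beans with both tight: 2.176 servings and 2.059 servings → $3.18.
sweet potato + kidney beans with both tight: 1.37 servings and 2.704 servings → $2.58.
Cheapest feasible corner: $2.58.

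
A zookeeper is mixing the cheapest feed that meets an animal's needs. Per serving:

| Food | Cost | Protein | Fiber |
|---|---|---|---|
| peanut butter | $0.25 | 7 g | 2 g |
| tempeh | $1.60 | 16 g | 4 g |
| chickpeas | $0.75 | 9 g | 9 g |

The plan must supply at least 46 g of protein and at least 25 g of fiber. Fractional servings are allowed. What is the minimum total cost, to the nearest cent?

$2.43

peanut butter only: max(46/7, 25/2) = 12.5 servings → $3.12.
tempeh only: max(46/16, 25/4) = 6.25 servings → $10.00.
chickpeas only: max(46/9, 25/9) = 5.111 servings → $3.83.
peanut butter + tempeh: the both-tight solution has a negative serving — not a feasible corner.
peanut butter + chickpeas with both tight: 4.2 servings and 1.844 servings → $2.43.
tempeh + chickpeas with both tight: 1.75 servings and 2 servings → $4.30.
Cheapest feasible corner: $2.43.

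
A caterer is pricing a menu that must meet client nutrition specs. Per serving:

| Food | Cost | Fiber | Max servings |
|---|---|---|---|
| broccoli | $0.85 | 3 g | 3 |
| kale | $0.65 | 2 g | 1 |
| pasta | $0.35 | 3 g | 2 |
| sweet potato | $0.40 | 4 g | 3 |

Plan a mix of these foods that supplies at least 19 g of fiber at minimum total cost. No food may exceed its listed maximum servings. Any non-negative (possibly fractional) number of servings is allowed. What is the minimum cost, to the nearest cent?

Cost per g of fiber: sweet potato $0.1000, pasta $0.1167, broccoli $0.2833, kale $0.3250.
Take 3 servings of sweet potato: +12.0 g fiber for $1.20 (total $1.20, still need 7.0 g).
Take 2 servings of pasta: +6.0 g fiber for $0.70 (total $1.90, still need 1.0 g).
Take 0.3333 servings of broccoli: +1.0 g fiber for $0.28 (total $2.18, still need 0.0 g).
Filling from the cheapest source first is optimal under one linear minimum: $2.18.

$2.18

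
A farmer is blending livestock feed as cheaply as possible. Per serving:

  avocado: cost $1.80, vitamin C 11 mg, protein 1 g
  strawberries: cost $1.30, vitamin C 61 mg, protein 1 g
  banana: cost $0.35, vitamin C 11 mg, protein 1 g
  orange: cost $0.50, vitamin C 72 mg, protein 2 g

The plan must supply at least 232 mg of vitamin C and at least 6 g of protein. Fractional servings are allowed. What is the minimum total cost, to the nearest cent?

$1.61

For a min-cost LP with two ≥-constraints, a basic feasible solution has at most two positive variables.
avocado only: max(232/11, 6/1) = 21.09 servings → $37.96.
strawberries only: max(232/61, 6/1) = 6 servings → $7.80.
banana only: max(232/11, 6/1) = 21.09 servings → $7.38.
orange only: max(232/72, 6/2) = 3.222 servings → $1.61.
avocado + strawberries with both tight: 2.68 servings and 3.32 servings → $9.14.
avocado + banana (both tight): parallel constraints — no distinct corner.
avocado + orange: the both-tight solution has a negative serving — not a feasible corner.
strawberries + banana with both tight: 3.32 servings and 2.68 servings → $5.25.
strawberries + orange with both tight: 0.64 servings and 2.68 servings → $2.17.
banana + orange: the both-tight solution has a negative serving — not a feasible corner.
Cheapest feasible corner: $1.61.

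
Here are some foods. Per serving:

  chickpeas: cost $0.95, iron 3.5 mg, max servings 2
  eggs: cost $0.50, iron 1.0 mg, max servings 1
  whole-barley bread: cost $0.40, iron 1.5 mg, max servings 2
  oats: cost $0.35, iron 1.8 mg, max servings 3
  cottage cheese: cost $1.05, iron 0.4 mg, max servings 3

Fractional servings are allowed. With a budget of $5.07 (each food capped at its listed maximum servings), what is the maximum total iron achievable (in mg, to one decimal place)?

Iron per dollar: oats 5.143, whole-barley bread 3.75, chickpeas 3.684, eggs 2, cottage cheese 0.381.
Take 3 servings of oats: spends $1.05, +5.4 mg iron (running total 5.4 mg).
Take 2 servings of whole-barley bread: spends $0.80, +3.0 mg iron (running total 8.4 mg).
Take 2 servings of chickpeas: spends $1.90, +7.0 mg iron (running total 15.4 mg).
Take 1 serving of eggs: spends $0.50, +1.0 mg iron (running total 16.4 mg).
Take 0.781 servings of cottage cheese: spends $0.82, +0.3 mg iron (running total 16.7 mg).
Filling greedily by iron-per-dollar is optimal for one linear limit, giving 16.7 mg.

16.7 mg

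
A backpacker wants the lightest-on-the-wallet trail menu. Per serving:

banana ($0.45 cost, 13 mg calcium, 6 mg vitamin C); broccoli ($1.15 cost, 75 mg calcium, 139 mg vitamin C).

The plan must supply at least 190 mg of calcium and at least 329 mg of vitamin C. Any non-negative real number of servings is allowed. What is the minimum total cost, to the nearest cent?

This is a tiny linear program; its minimum lies at a vertex of the feasible set. List the vertices and price them.
banana only: max(190/13, 329/6) = 54.83 servings → $24.68.
broccoli only: max(190/75, 329/139) = 2.533 servings → $2.91.
banana + broccoli with both tight: 1.279 servings and 2.312 servings → $3.23.
The minimum over all feasible corners is $2.91.

$2.91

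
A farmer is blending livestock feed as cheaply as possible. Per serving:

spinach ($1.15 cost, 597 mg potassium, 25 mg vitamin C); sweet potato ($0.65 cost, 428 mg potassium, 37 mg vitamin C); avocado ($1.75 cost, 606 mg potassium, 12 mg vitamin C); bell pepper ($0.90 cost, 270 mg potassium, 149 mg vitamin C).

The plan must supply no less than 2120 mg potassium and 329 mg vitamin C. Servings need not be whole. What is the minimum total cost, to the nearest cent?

$3.79

For a min-cost LP with two ≥-constraints, a basic feasible solution has at most two positive variables.
spinach only: max(2120/597, 329/25) = 13.16 servings → $15.13.
sweet potato only: max(2120/428, 329/37) = 8.892 servings → $5.78.
avocado only: max(2120/606, 329/12) = 27.42 servings → $47.98.
bell pepper only: max(2120/270, 329/149) = 7.852 servings → $7.07.
spinach + sweet potato: intersection lies outside the first quadrant.
spinach + avocado with both targets exact would need a negative amount; discard.
spinach + bell pepper with both tight: 2.762 servings and 1.745 servings → $4.75.
sweet potato + avocado with both targets exact would need a negative amount; discard.
sweet potato + bell pepper with both tight: 4.222 servings and 1.16 servings → $3.79.
avocado + bell pepper with both tight: 2.608 servings and 1.998 servings → $6.36.
So the least-cost plan costs $3.79.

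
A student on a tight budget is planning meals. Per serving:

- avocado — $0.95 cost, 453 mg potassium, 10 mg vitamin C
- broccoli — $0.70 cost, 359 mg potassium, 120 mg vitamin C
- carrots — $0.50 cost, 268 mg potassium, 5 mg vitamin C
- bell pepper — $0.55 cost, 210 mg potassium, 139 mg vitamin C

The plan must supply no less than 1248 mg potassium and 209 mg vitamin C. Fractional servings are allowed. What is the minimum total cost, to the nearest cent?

avocado only: max(1248/453, 209/10) = 20.9 servings → $19.86.
broccoli only: max(1248/359, 209/120) = 3.476 servings → $2.43.
carrots only: max(1248/268, 209/5) = 41.8 servings → $20.90.
bell pepper only: max(1248/210, 209/139) = 5.943 servings → $3.27.
avocado + broccoli with both tight: 1.472 servings and 1.619 servings → $2.53.
avocado + carrots with both targets exact would need a negative amount; discard.
avocado + bell pepper with both tight: 2.129 servings and 1.35 servings → $2.77.
broccoli + carrots with both tight: 1.639 servings and 2.461 servings → $2.38.
broccoli + bell pepper with both targets exact would need a negative amount; discard.
carrots + bell pepper with both tight: 3.579 servings and 1.375 servings → $2.55.
So the least-cost plan costs $2.38.

$2.38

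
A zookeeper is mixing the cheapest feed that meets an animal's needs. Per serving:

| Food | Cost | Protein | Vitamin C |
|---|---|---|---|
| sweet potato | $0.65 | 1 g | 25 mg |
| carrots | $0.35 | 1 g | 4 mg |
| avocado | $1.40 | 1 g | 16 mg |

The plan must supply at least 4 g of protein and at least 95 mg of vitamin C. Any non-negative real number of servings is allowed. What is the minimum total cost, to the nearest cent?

$2.53

Two binding constraints pin down two serving amounts, so the optimal mix uses at most two foods. The candidates are each food alone (scaled to the tighter of protein/vitamin C) and each pair with both constraints tight.
sweet potato only: max(4/1, 95/25) = 4 servings → $2.60.
carrots only: max(4/1, 95/4) = 23.75 servings → $8.31.
avocado only: max(4/1, 95/16) = 5.938 servings → $8.31.
sweet potato + carrots with both tight: 3.762 servings and 0.2381 servings → $2.53.
sweet potato + avocado with both tight: 3.444 servings and 0.5556 servings → $3.02.
carrots + avocado: the both-tight solution has a negative serving — not a feasible corner.
Cheapest feasible corner: $2.53.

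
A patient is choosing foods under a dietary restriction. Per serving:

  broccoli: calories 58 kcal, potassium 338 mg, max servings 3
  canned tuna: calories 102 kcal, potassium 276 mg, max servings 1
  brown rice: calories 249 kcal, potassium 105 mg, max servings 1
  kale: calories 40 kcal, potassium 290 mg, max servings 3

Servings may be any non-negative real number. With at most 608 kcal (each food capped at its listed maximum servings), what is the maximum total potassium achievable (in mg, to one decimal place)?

Potassium per kcal: kale 7.25, broccoli 5.828, canned tuna 2.706, brown rice 0.4217.
Take 3 servings of kale: uses 120 kcal, +870.0 mg potassium (running total 870.0 mg).
Take 3 servings of broccoli: uses 174 kcal, +1014.0 mg potassium (running total 1884.0 mg).
Take 1 serving of canned tuna: uses 102 kcal, +276.0 mg potassium (running total 2160.0 mg).
Take 0.8514 servings of brown rice: uses 212 kcal, +89.4 mg potassium (running total 2249.4 mg).
Filling greedily by potassium-per-kcal is optimal for one linear limit, giving 2249.4 mg.

2249.4 mg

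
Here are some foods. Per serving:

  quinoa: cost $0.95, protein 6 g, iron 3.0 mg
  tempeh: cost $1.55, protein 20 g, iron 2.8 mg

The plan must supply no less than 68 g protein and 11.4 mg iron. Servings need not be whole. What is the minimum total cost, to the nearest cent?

$5.69

A basic optimal solution has at most two foods positive. Try each food alone and each pair with both targets met exactly.
quinoa only: max(68/6, 11.4/3.0) = 11.33 servings → $10.77.
tempeh only: max(68/20, 11.4/2.8) = 4.071 servings → $6.31.
quinoa + tempeh with both tight: 0.8704 servings and 3.139 servings → $5.69.
The minimum over all feasible corners is $5.69.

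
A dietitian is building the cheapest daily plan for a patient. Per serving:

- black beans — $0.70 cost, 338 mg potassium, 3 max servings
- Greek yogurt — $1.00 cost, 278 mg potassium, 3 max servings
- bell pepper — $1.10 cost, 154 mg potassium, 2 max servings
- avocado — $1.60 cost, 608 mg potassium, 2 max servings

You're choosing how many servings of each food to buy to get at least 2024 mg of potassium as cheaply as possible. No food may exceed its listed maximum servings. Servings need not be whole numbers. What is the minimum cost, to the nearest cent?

$4.76

Cost per mg of potassium: black beans $0.0021, avocado $0.0026, Greek yogurt $0.0036, bell pepper $0.0071.
Take 3 servings of black beans: +1014.0 mg potassium for $2.10 (total $2.10, still need 1010.0 mg).
Take 1.661 servings of avocado: +1010.0 mg potassium for $2.66 (total $4.76, still need 0.0 mg).
Greedy by cheapest-per-mg is optimal for a single linear constraint, so the minimum cost is $4.76.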